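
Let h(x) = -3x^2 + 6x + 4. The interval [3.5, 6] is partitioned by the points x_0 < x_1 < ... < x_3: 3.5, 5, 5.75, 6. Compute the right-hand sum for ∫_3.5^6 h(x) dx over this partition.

-124.015625

Subinterval widths: 1.5, 0.75, 0.25.
Right endpoints: 5, 5.75, 6.
h(5) = -41, h(5.75) = -60.6875, h(6) = -68.
Sum = Σ Δx_i · h(x_i).
Sum = -124.015625.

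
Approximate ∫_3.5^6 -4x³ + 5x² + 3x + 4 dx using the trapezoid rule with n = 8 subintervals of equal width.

-813.88671875

Δx = (6 − 3.5)/8 = 0.3125.
f(3.5) = -95.75, f(3.8125) = -136753/1024, f(4.125) = -179.3046875, f(4.4375) = -239363/1024, f(4.75) = -297.625, f(5.0625) = -380573/1024, f(5.375) = -456.5703125, f(5.6875) = -566383/1024, f(6) = -662.
T_8 = (Δx/2)·[f(x_0) + 2f(x_1) + ... + 2f(x_{7}) + f(x_8)].
Sum = -813.88671875.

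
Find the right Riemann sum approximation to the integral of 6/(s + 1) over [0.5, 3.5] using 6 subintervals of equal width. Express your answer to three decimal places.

5.974

Δs = (3.5 − 0.5)/6 = 0.5.
Right endpoints: 1, 1.5, 2, 2.5, 3, 3.5.
f(1) = 3, f(1.5) = 2.4, f(2) = 2, f(2.5) = 12/7, f(3) = 1.5, f(3.5) = 4/3.
Sum = Δs · [f(1) + f(1.5) + f(2) + ...].
Sum ≈ 5.974.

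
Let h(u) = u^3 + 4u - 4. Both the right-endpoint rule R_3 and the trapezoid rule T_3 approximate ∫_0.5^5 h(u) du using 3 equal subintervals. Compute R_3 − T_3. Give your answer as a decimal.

R_3 = 308.8125.
T_3 = 201.65625.
R_3 − T_3 = 107.15625.

107.15625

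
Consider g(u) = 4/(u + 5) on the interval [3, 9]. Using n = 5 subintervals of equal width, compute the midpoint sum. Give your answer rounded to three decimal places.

2.236

Δu = (9 − 3)/5 = 1.2.
Midpoints: 3.6, 4.8, 6, 7.2, 8.4.
g(3.6) = 20/43, g(4.8) = 20/49, g(6) = 4/11, g(7.2) = 20/61, g(8.4) = 20/67.
Sum = Δu · [g(3.6) + g(4.8) + g(6) + g(7.2) + g(8.4)].
Sum ≈ 2.236.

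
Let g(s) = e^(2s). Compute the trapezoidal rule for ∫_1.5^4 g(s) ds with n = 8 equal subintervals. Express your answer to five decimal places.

1528.31665

Δs = (4 − 1.5)/8 = 0.3125.
g(1.5) ≈ 20.08554, g(1.8125) ≈ 37.52472, g(2.125) ≈ 70.10541, g(2.4375) ≈ 130.97415, g(2.75) ≈ 244.69193, g(3.0625) ≈ 457.14471, g(3.375) ≈ 854.05876, g(3.6875) ≈ 1595.59183, g(4) ≈ 2980.95799.
T_8 = (Δs/2)·[g(s_0) + 2g(s_1) + ... + 2g(s_{7}) + g(s_8)].
Sum ≈ 1528.31665.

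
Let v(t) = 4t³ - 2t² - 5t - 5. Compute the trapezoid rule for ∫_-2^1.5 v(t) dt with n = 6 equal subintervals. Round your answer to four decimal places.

-32.6383

Δt = (1.5 − (-2))/6 = 7/12.
v(-2) = -35, v(-17/12) = -5747/432, v(-5/6) = -245/54, v(-0.25) = -3.9375, v(1/3) = -182/27, v(11/12) = -3535/432, v(1.5) = -3.5.
T_6 = (Δt/2)·[v(t_0) + 2v(t_1) + ... + 2v(t_{5}) + v(t_6)].
Sum ≈ -32.6383.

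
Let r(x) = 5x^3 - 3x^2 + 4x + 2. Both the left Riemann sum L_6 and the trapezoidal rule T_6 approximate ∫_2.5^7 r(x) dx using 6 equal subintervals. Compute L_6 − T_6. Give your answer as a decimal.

-572.484375

L_6 = 2175.85546875.
T_6 = 2748.33984375.
L_6 − T_6 = -572.484375.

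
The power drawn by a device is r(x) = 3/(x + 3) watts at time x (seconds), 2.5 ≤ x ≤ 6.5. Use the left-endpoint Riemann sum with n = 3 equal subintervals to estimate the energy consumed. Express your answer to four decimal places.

1.8024

Δx = (6.5 − 2.5)/3 = 4/3.
Left endpoints: 2.5, 23/6, 31/6.
r(2.5) = 6/11, r(23/6) = 18/41, r(31/6) = 18/49.
Sum = Δx · [r(2.5) + r(23/6) + r(31/6)].
Sum ≈ 1.8024.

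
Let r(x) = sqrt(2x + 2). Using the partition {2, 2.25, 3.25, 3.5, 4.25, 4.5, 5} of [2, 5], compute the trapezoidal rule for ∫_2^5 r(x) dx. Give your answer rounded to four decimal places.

8.9517

Subinterval widths: 0.25, 1, 0.25, 0.75, 0.25, 0.5.
r(2) ≈ 2.4495, r(2.25) ≈ 2.5495, r(3.25) ≈ 2.9155, r(3.5) ≈ 3.0000, r(4.25) ≈ 3.2404, r(4.5) ≈ 3.3166, r(5) ≈ 3.4641.
On each subinterval the trapezoid contributes (Δx_i/2)·[r(x_{i-1}) + r(x_i)].
Sum ≈ 8.9517.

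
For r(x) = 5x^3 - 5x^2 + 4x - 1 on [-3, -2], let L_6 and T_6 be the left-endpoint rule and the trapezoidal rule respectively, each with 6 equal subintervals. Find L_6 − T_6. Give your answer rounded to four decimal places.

-10.3333

L_6 ≈ -134.446759.
T_6 ≈ -124.113426.
L_6 − T_6 ≈ -10.3333.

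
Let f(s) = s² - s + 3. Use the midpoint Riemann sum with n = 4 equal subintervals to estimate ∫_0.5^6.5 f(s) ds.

87.375

Δs = (6.5 − 0.5)/4 = 1.5.
Midpoints: 1.25, 2.75, 4.25, 5.75.
f(1.25) = 3.3125, f(2.75) = 7.8125, f(4.25) = 16.8125, f(5.75) = 30.3125.
Sum = Δs · [f(1.25) + f(2.75) + f(4.25) + f(5.75)].
Sum = 87.375.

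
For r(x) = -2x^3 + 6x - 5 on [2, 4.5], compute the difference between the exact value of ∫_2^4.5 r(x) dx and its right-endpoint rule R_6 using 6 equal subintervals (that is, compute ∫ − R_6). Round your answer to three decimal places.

Exact integral: ∫_2^4.5 r(x) dx = -160.78125.
R_6 ≈ -193.70226.
Error ≈ -160.78125 − (-193.70226) ≈ 32.921.

32.921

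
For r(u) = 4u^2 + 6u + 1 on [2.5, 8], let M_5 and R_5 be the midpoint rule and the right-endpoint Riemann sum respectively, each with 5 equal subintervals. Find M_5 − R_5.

-151.855

M_5 = 838.365.
R_5 = 990.22.
M_5 − R_5 = -151.855.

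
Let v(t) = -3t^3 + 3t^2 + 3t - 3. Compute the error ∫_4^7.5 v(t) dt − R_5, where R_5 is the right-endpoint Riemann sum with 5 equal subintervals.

343.765625

Exact integral: ∫_4^7.5 v(t) dt = -1773.296875.
R_5 = -2117.0625.
Error = -1773.296875 − (-2117.0625) = 343.765625.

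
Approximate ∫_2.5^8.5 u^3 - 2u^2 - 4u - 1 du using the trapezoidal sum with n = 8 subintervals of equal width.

766.40625

Δu = (8.5 − 2.5)/8 = 0.75.
f(2.5) = -7.875, f(3.25) = -0.796875, f(4) = 15, f(4.75) = 42.046875, f(5.5) = 82.875, f(6.25) = 140.015625, f(7) = 216, f(7.75) = 313.359375, f(8.5) = 434.625.
T_8 = (Δu/2)·[f(u_0) + 2f(u_1) + ... + 2f(u_{7}) + f(u_8)].
Sum = 766.40625.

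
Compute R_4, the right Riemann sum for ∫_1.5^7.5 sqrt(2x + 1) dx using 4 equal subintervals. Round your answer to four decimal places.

20.1204

Δx = (7.5 − 1.5)/4 = 1.5.
Right endpoints: 3, 4.5, 6, 7.5.
f(3) ≈ 2.6458, f(4.5) ≈ 3.1623, f(6) ≈ 3.6056, f(7.5) ≈ 4.0000.
Sum = Δx · [f(3) + f(4.5) + f(6) + f(7.5)].
Sum ≈ 20.1204.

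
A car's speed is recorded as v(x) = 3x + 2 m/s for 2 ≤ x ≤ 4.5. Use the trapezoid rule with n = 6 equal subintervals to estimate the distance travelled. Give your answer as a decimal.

Δx = (4.5 − 2)/6 = 5/12.
v(2) = 8, v(29/12) = 9.25, v(17/6) = 10.5, v(3.25) = 11.75, v(11/3) = 13, v(49/12) = 14.25, v(4.5) = 15.5.
T_6 = (Δx/2)·[v(x_0) + 2v(x_1) + ... + 2v(x_{5}) + v(x_6)].
Sum = 29.375.

29.375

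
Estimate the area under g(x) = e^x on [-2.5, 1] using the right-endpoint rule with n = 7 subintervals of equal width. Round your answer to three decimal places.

3.350

Δx = (1 − (-2.5))/7 = 0.5.
Right endpoints: -2, -1.5, -1, -0.5, 0, 0.5, 1.
g(-2) ≈ 0.135, g(-1.5) ≈ 0.223, g(-1) ≈ 0.368, g(-0.5) ≈ 0.607, g(0) ≈ 1.000, g(0.5) ≈ 1.649, g(1) ≈ 2.718.
Sum = Δx · [g(-2) + g(-1.5) + g(-1) + ...].
Sum ≈ 3.350.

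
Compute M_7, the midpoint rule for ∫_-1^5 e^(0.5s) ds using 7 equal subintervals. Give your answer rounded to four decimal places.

Δs = (5 − (-1))/7 = 6/7.
Midpoints: -4/7, 2/7, 8/7, 2, 20/7, 26/7, 32/7.
f(-4/7) ≈ 0.7515, f(2/7) ≈ 1.1536, f(8/7) ≈ 1.7708, f(2) ≈ 2.7183, f(20/7) ≈ 4.1727, f(26/7) ≈ 6.4054, f(32/7) ≈ 9.8327.
Sum = Δs · [f(-4/7) + f(2/7) + f(8/7) + ...].
Sum ≈ 22.9757.

22.9757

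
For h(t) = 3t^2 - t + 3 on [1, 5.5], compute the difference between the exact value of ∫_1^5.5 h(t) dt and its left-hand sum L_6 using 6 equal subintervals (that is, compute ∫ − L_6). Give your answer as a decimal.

Exact integral: ∫_1^5.5 h(t) dt = 164.25.
L_6 = 134.296875.
Error = 164.25 − 134.296875 = 29.953125.

29.953125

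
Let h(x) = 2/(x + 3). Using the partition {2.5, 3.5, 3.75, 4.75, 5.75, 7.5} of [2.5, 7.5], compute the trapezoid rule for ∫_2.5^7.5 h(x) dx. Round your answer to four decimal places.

1.2983

Subinterval widths: 1, 0.25, 1, 1, 1.75.
h(2.5) = 4/11, h(3.5) = 4/13, h(3.75) = 8/27, h(4.75) = 8/31, h(5.75) = 8/35, h(7.5) = 4/21.
On each subinterval the trapezoid contributes (Δx_i/2)·[h(x_{i-1}) + h(x_i)].
Sum ≈ 1.2983.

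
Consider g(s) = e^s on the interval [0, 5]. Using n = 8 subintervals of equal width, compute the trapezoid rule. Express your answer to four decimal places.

Δs = (5 − 0)/8 = 0.625.
g(0) ≈ 1.0000, g(0.625) ≈ 1.8682, g(1.25) ≈ 3.4903, g(1.875) ≈ 6.5208, g(2.5) ≈ 12.1825, g(3.125) ≈ 22.7599, g(3.75) ≈ 42.5211, g(4.375) ≈ 79.4398, g(5) ≈ 148.4132.
T_8 = (Δs/2)·[g(s_0) + 2g(s_1) + ... + 2g(s_{7}) + g(s_8)].
Sum ≈ 152.1808.

152.1808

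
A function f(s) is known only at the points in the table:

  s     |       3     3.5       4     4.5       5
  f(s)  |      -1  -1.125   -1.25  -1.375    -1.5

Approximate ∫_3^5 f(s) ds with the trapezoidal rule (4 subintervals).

Δs = 0.5.
T_4 = (0.5/2)·[(-1) + 2·(-1.125) + 2·(-1.25) + 2·(-1.375) + (-1.5)] = -2.5.

-2.5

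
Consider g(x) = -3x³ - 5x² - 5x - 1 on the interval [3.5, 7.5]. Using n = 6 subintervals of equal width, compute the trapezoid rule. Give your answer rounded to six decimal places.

-3022.314815

Δx = (7.5 − 3.5)/6 = 2/3.
g(3.5) = -208.375, g(25/6) = -23447/72, g(29/6) = -11537/24, g(5.5) = -678.875, g(37/6) = -66635/72, g(41/6) = -1225.875, g(7.5) = -1585.375.
T_6 = (Δx/2)·[g(x_0) + 2g(x_1) + ... + 2g(x_{5}) + g(x_6)].
Sum ≈ -3022.314815.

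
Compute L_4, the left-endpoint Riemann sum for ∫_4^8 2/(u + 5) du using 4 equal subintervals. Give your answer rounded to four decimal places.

0.7707

Δu = (8 − 4)/4 = 1.
Left endpoints: 4, 5, 6, 7.
f(4) = 2/9, f(5) = 0.2, f(6) = 2/11, f(7) = 1/6.
Sum = Δu · [f(4) + f(5) + f(6) + f(7)].
Sum ≈ 0.7707.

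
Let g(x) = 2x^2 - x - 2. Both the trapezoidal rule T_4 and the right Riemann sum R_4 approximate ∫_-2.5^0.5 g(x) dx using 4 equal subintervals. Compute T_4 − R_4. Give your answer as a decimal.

5.625

T_4 = 8.0625.
R_4 = 2.4375.
T_4 − R_4 = 5.625.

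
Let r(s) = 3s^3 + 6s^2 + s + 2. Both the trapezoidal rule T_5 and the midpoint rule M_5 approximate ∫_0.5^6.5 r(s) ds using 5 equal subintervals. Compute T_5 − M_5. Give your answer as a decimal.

81

T_5 = 1974.75.
M_5 = 1893.75.
T_5 − M_5 = 81.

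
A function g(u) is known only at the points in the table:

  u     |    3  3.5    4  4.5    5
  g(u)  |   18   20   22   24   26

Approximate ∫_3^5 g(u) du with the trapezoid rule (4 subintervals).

44

Δu = 0.5.
T_4 = (0.5/2)·[18 + 2·20 + 2·22 + 2·24 + 26] = 44.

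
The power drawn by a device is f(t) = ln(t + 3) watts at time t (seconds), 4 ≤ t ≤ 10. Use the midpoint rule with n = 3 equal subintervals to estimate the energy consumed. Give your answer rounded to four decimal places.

13.7339

Δt = (10 − 4)/3 = 2.
Midpoints: 5, 7, 9.
f(5) ≈ 2.0794, f(7) ≈ 2.3026, f(9) ≈ 2.4849.
Sum = Δt · [f(5) + f(7) + f(9)].
Sum ≈ 13.7339.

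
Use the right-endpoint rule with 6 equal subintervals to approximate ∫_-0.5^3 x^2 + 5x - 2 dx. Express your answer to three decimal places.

31.771

Δx = (3 − (-0.5))/6 = 7/12.
Right endpoints: 1/12, 2/3, 1.25, 11/6, 29/12, 3.
f(1/12) = -227/144, f(2/3) = 16/9, f(1.25) = 5.8125, f(11/6) = 379/36, f(29/12) = 2293/144, f(3) = 22.
Sum = Δx · [f(1/12) + f(2/3) + f(1.25) + ...].
Sum ≈ 31.771.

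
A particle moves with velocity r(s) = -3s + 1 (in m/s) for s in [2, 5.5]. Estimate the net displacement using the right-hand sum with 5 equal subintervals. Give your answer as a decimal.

-39.55

Δs = (5.5 − 2)/5 = 0.7.
Right endpoints: 2.7, 3.4, 4.1, 4.8, 5.5.
r(2.7) = -7.1, r(3.4) = -9.2, r(4.1) = -11.3, r(4.8) = -13.4, r(5.5) = -15.5.
Sum = Δs · [r(2.7) + r(3.4) + r(4.1) + r(4.8) + r(5.5)].
Sum = -39.55.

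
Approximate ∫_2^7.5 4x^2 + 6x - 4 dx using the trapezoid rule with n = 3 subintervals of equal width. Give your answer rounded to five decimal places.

698.90741

Δx = (7.5 − 2)/3 = 11/6.
f(2) = 24, f(23/6) = 700/9, f(17/3) = 1426/9, f(7.5) = 266.
T_3 = (Δx/2)·[f(x_0) + 2f(x_1) + 2f(x_2) + f(x_3)].
Sum ≈ 698.90741.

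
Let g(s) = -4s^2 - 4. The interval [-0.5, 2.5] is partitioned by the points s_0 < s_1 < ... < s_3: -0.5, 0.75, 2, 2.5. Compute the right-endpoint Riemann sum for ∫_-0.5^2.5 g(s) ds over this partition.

Subinterval widths: 1.25, 1.25, 0.5.
Right endpoints: 0.75, 2, 2.5.
g(0.75) = -6.25, g(2) = -20, g(2.5) = -29.
Sum = Σ Δs_i · g(s_i).
Sum = -47.3125.

-47.3125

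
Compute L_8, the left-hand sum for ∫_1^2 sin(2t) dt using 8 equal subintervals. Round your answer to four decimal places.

0.2223

Δt = (2 − 1)/8 = 0.125.
Left endpoints: 1, 1.125, 1.25, 1.375, 1.5, 1.625, 1.75, 1.875.
f(1) ≈ 0.9093, f(1.125) ≈ 0.7781, f(1.25) ≈ 0.5985, f(1.375) ≈ 0.3817, f(1.5) ≈ 0.1411, f(1.625) ≈ -0.1082, f(1.75) ≈ -0.3508, f(1.875) ≈ -0.5716.
Sum = Δt · [f(1) + f(1.125) + f(1.25) + ...].
Sum ≈ 0.2223.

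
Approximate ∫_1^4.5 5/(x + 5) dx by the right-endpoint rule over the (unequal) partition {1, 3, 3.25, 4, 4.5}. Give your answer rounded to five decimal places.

Subinterval widths: 2, 0.25, 0.75, 0.5.
Right endpoints: 3, 3.25, 4, 4.5.
f(3) = 0.625, f(3.25) = 20/33, f(4) = 5/9, f(4.5) = 10/19.
Sum = Σ Δx_i · f(x_i).
Sum ≈ 2.08134.

2.08134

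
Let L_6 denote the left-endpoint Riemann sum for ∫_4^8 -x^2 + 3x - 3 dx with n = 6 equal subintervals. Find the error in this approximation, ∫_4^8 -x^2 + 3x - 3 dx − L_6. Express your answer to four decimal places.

-11.7037

Exact integral: ∫_4^8 f(x) dx ≈ -89.333333.
L_6 ≈ -77.629630.
Error ≈ -89.333333 − (-77.629630) ≈ -11.7037.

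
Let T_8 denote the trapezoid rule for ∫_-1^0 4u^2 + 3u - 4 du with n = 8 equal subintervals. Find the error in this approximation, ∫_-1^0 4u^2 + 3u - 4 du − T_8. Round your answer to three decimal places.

-0.010

Exact integral: ∫_-1^0 f(u) du ≈ -4.16667.
T_8 = -4.15625.
Error ≈ -4.16667 − (-4.15625) ≈ -0.010.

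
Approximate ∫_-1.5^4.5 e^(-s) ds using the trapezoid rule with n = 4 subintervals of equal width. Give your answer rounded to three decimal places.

Δs = (4.5 − (-1.5))/4 = 1.5.
f(-1.5) ≈ 4.482, f(0) ≈ 1.000, f(1.5) ≈ 0.223, f(3) ≈ 0.050, f(4.5) ≈ 0.011.
T_4 = (Δs/2)·[f(s_0) + 2f(s_1) + 2f(s_2) + 2f(s_3) + f(s_4)].
Sum ≈ 5.279.

5.279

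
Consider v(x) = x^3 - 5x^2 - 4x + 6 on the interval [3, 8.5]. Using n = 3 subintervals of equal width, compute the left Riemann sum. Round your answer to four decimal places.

22.3310

Δx = (8.5 − 3)/3 = 11/6.
Left endpoints: 3, 29/6, 20/3.
v(3) = -24, v(29/6) = -3721/216, v(20/3) = 1442/27.
Sum = Δx · [v(3) + v(29/6) + v(20/3)].
Sum ≈ 22.3310.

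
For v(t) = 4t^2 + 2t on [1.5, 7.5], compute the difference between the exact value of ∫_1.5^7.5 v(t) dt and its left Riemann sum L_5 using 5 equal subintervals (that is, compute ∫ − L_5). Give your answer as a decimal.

Exact integral: ∫_1.5^7.5 v(t) dt = 612.
L_5 = 480.96.
Error = 612 − 480.96 = 131.04.

131.04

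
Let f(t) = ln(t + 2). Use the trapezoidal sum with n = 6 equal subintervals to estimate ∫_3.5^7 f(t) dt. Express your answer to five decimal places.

6.89690

Δt = (7 − 3.5)/6 = 7/12.
f(3.5) ≈ 1.70475, f(49/12) ≈ 1.80555, f(14/3) ≈ 1.89712, f(5.25) ≈ 1.98100, f(35/6) ≈ 2.05839, f(77/12) ≈ 2.13021, f(7) ≈ 2.19722.
T_6 = (Δt/2)·[f(t_0) + 2f(t_1) + ... + 2f(t_{5}) + f(t_6)].
Sum ≈ 6.89690.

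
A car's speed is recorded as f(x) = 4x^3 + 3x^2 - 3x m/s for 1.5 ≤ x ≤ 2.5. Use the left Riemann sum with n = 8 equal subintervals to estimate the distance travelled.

36.6953125

Δx = (2.5 − 1.5)/8 = 0.125.
Left endpoints: 1.5, 1.625, 1.75, 1.875, 2, 2.125, 2.25, 2.375.
f(1.5) = 15.75, f(1.625) = 20.2109375, f(1.75) = 25.375, f(1.875) = 31.2890625, f(2) = 38, f(2.125) = 45.5546875, f(2.25) = 54, f(2.375) = 63.3828125.
Sum = Δx · [f(1.5) + f(1.625) + f(1.75) + ...].
Sum = 36.6953125.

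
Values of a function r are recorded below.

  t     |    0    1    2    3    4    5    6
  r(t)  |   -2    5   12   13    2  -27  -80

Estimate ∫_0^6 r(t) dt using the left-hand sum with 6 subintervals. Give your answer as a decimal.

3

Δt = 1.
Sum = 1·[(-2) + 5 + 12 + 13 + 2 + (-27)] = 3.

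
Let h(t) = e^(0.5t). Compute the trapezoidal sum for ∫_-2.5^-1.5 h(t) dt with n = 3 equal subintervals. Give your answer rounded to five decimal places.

0.37258

Δt = (-1.5 − (-2.5))/3 = 1/3.
h(-2.5) ≈ 0.28650, h(-13/6) ≈ 0.33847, h(-11/6) ≈ 0.39985, h(-1.5) ≈ 0.47237.
T_3 = (Δt/2)·[h(t_0) + 2h(t_1) + 2h(t_2) + h(t_3)].
Sum ≈ 0.37258.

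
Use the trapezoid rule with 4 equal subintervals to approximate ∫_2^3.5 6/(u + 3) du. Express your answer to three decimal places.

Δu = (3.5 − 2)/4 = 0.375.
f(2) = 1.2, f(2.375) = 48/43, f(2.75) = 24/23, f(3.125) = 48/49, f(3.5) = 12/13.
T_4 = (Δu/2)·[f(u_0) + 2f(u_1) + 2f(u_2) + 2f(u_3) + f(u_4)].
Sum ≈ 1.575.

1.575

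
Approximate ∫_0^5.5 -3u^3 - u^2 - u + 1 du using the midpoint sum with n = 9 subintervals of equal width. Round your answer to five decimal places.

-746.97264

Δu = (5.5 − 0)/9 = 11/18.
Midpoints: 11/36, 11/12, 55/36, 77/36, 2.75, 121/36, 143/36, 55/12, 187/36.
f(11/36) = 8017/15552, f(11/12) = -589/192, f(55/36) = -210883/15552, f(77/36) = -545393/15552, f(2.75) = -71.703125, f(121/36) = -1983973/15552, f(143/36) = -3215819/15552, f(55/12) = -180539/576, f(187/36) = -7024063/15552.
Sum = Δu · [f(11/36) + f(11/12) + f(55/36) + ...].
Sum ≈ -746.97264.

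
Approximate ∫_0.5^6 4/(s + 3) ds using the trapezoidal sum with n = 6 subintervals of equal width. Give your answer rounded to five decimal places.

3.79710

Δs = (6 − 0.5)/6 = 11/12.
f(0.5) = 8/7, f(17/12) = 48/53, f(7/3) = 0.75, f(3.25) = 0.64, f(25/6) = 24/43, f(61/12) = 48/97, f(6) = 4/9.
T_6 = (Δs/2)·[f(s_0) + 2f(s_1) + ... + 2f(s_{5}) + f(s_6)].
Sum ≈ 3.79710.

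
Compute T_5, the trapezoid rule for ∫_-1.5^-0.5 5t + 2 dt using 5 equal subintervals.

-3

Δt = (-0.5 − (-1.5))/5 = 0.2.
f(-1.5) = -5.5, f(-1.3) = -4.5, f(-1.1) = -3.5, f(-0.9) = -2.5, f(-0.7) = -1.5, f(-0.5) = -0.5.
T_5 = (Δt/2)·[f(t_0) + 2f(t_1) + ... + 2f(t_{4}) + f(t_5)].
Sum = -3.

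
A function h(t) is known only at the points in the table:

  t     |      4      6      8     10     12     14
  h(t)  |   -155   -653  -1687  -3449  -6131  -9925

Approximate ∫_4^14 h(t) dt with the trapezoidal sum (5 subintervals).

Δt = 2.
T_5 = (2/2)·[(-155) + 2·(-653) + 2·(-1687) + 2·(-3449) + 2·(-6131) + (-9925)] = -33920.

-33920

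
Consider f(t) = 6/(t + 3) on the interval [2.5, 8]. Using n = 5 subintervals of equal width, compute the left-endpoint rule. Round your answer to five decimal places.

4.47381

Δt = (8 − 2.5)/5 = 1.1.
Left endpoints: 2.5, 3.6, 4.7, 5.8, 6.9.
f(2.5) = 12/11, f(3.6) = 10/11, f(4.7) = 60/77, f(5.8) = 15/22, f(6.9) = 20/33.
Sum = Δt · [f(2.5) + f(3.6) + f(4.7) + f(5.8) + f(6.9)].
Sum ≈ 4.47381.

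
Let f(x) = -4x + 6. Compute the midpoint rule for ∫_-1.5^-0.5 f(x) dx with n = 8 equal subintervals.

Δx = (-0.5 − (-1.5))/8 = 0.125.
Midpoints: -1.4375, -1.3125, -1.1875, -1.0625, -0.9375, -0.8125, -0.6875, -0.5625.
f(-1.4375) = 11.75, f(-1.3125) = 11.25, f(-1.1875) = 10.75, f(-1.0625) = 10.25, f(-0.9375) = 9.75, f(-0.8125) = 9.25, f(-0.6875) = 8.75, f(-0.5625) = 8.25.
Sum = Δx · [f(-1.4375) + f(-1.3125) + f(-1.1875) + ...].
Sum = 10.

10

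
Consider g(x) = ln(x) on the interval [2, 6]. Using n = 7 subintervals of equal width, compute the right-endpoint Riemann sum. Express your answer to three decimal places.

Δx = (6 − 2)/7 = 4/7.
Right endpoints: 18/7, 22/7, 26/7, 30/7, 34/7, 38/7, 6.
g(18/7) ≈ 0.944, g(22/7) ≈ 1.145, g(26/7) ≈ 1.312, g(30/7) ≈ 1.455, g(34/7) ≈ 1.580, g(38/7) ≈ 1.692, g(6) ≈ 1.792.
Sum = Δx · [g(18/7) + g(22/7) + g(26/7) + ...].
Sum ≈ 5.669.

5.669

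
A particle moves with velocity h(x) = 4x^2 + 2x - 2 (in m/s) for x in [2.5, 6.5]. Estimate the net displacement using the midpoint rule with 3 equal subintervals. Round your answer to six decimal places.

Δx = (6.5 − 2.5)/3 = 4/3.
Midpoints: 19/6, 4.5, 35/6.
h(19/6) = 400/9, h(4.5) = 88, h(35/6) = 1312/9.
Sum = Δx · [h(19/6) + h(4.5) + h(35/6)].
Sum ≈ 370.962963.

370.962963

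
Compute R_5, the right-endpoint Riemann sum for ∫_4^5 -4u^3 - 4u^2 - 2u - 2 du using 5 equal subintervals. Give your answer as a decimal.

-489.92

Δu = (5 − 4)/5 = 0.2.
Right endpoints: 4.2, 4.4, 4.6, 4.8, 5.
f(4.2) = -377.312, f(4.4) = -428.976, f(4.6) = -485.184, f(4.8) = -546.128, f(5) = -612.
Sum = Δu · [f(4.2) + f(4.4) + f(4.6) + f(4.8) + f(5)].
Sum = -489.92.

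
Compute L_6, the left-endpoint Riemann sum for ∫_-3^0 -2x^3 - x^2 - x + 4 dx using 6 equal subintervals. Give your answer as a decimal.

Δx = (0 − (-3))/6 = 0.5.
Left endpoints: -3, -2.5, -2, -1.5, -1, -0.5.
f(-3) = 52, f(-2.5) = 31.5, f(-2) = 18, f(-1.5) = 10, f(-1) = 6, f(-0.5) = 4.5.
Sum = Δx · [f(-3) + f(-2.5) + f(-2) + ...].
Sum = 61.

61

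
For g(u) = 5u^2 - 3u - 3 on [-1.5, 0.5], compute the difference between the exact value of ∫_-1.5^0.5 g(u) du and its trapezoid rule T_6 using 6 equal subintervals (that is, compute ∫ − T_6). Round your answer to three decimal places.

-0.185

Exact integral: ∫_-1.5^0.5 g(u) du ≈ 2.83333.
T_6 ≈ 3.01852.
Error ≈ 2.83333 − 3.01852 ≈ -0.185.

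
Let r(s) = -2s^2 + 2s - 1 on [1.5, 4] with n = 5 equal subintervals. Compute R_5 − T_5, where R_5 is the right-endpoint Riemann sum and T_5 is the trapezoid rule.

-5.625

R_5 = -35.
T_5 = -29.375.
R_5 − T_5 = -5.625.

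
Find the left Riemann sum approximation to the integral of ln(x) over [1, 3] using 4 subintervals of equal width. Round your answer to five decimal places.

1.00745

Δx = (3 − 1)/4 = 0.5.
Left endpoints: 1, 1.5, 2, 2.5.
f(1) ≈ 0.00000, f(1.5) ≈ 0.40547, f(2) ≈ 0.69315, f(2.5) ≈ 0.91629.
Sum = Δx · [f(1) + f(1.5) + f(2) + f(2.5)].
Sum ≈ 1.00745.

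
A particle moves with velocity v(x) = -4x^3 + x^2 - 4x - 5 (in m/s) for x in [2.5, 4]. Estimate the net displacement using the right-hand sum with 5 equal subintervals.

Δx = (4 − 2.5)/5 = 0.3.
Right endpoints: 2.8, 3.1, 3.4, 3.7, 4.
v(2.8) = -96.168, v(3.1) = -126.954, v(3.4) = -164.256, v(3.7) = -208.722, v(4) = -261.
Sum = Δx · [v(2.8) + v(3.1) + v(3.4) + v(3.7) + v(4)].
Sum = -257.13.

-257.13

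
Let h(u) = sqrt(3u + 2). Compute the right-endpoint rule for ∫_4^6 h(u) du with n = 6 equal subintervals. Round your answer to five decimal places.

8.35659

Δu = (6 − 4)/6 = 1/3.
Right endpoints: 13/3, 14/3, 5, 16/3, 17/3, 6.
h(13/3) ≈ 3.87298, h(14/3) ≈ 4.00000, h(5) ≈ 4.12311, h(16/3) ≈ 4.24264, h(17/3) ≈ 4.35890, h(6) ≈ 4.47214.
Sum = Δu · [h(13/3) + h(14/3) + h(5) + ...].
Sum ≈ 8.35659.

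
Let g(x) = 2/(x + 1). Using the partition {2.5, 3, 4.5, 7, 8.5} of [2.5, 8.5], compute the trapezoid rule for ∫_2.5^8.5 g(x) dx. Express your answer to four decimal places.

Subinterval widths: 0.5, 1.5, 2.5, 1.5.
g(2.5) = 4/7, g(3) = 0.5, g(4.5) = 4/11, g(7) = 0.25, g(8.5) = 4/19.
On each subinterval the trapezoid contributes (Δx_i/2)·[g(x_{i-1}) + g(x_i)].
Sum ≈ 2.0280.

2.0280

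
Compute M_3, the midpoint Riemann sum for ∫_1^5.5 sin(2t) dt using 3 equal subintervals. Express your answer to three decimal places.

Δt = (5.5 − 1)/3 = 1.5.
Midpoints: 1.75, 3.25, 4.75.
f(1.75) ≈ -0.351, f(3.25) ≈ 0.215, f(4.75) ≈ -0.075.
Sum = Δt · [f(1.75) + f(3.25) + f(4.75)].
Sum ≈ -0.316.

-0.316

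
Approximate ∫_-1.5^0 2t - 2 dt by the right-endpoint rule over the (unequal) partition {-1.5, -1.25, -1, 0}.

-4.125

Subinterval widths: 0.25, 0.25, 1.
Right endpoints: -1.25, -1, 0.
f(-1.25) = -4.5, f(-1) = -4, f(0) = -2.
Sum = Σ Δt_i · f(t_i).
Sum = -4.125.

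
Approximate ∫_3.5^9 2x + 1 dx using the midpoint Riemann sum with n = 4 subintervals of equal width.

Δx = (9 − 3.5)/4 = 1.375.
Midpoints: 4.1875, 5.5625, 6.9375, 8.3125.
f(4.1875) = 9.375, f(5.5625) = 12.125, f(6.9375) = 14.875, f(8.3125) = 17.625.
Sum = Δx · [f(4.1875) + f(5.5625) + f(6.9375) + f(8.3125)].
Sum = 74.25.

74.25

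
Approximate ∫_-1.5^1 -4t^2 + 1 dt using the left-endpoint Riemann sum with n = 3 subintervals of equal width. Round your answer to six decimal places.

Δt = (1 − (-1.5))/3 = 5/6.
Left endpoints: -1.5, -2/3, 1/6.
f(-1.5) = -8, f(-2/3) = -7/9, f(1/6) = 8/9.
Sum = Δt · [f(-1.5) + f(-2/3) + f(1/6)].
Sum ≈ -6.574074.

-6.574074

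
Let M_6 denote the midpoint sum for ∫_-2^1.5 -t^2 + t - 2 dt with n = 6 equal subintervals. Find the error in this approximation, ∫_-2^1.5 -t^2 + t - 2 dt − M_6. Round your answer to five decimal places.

Exact integral: ∫_-2^1.5 f(t) dt ≈ -11.6666667.
M_6 ≈ -11.5674190.
Error ≈ -11.6666667 − (-11.5674190) ≈ -0.09925.

-0.09925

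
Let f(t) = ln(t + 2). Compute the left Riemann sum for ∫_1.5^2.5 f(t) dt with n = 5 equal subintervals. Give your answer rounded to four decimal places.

Δt = (2.5 − 1.5)/5 = 0.2.
Left endpoints: 1.5, 1.7, 1.9, 2.1, 2.3.
f(1.5) ≈ 1.2528, f(1.7) ≈ 1.3083, f(1.9) ≈ 1.3610, f(2.1) ≈ 1.4110, f(2.3) ≈ 1.4586.
Sum = Δt · [f(1.5) + f(1.7) + f(1.9) + f(2.1) + f(2.3)].
Sum ≈ 1.3583.

1.3583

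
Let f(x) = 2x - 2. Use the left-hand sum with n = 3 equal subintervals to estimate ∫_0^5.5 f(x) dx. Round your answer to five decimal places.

9.16667

Δx = (5.5 − 0)/3 = 11/6.
Left endpoints: 0, 11/6, 11/3.
f(0) = -2, f(11/6) = 5/3, f(11/3) = 16/3.
Sum = Δx · [f(0) + f(11/6) + f(11/3)].
Sum ≈ 9.16667.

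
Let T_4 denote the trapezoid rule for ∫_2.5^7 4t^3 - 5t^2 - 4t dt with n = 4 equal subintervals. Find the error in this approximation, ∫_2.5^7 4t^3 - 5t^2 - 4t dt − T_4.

Exact integral: ∫_2.5^7 f(t) dt = 1730.8125.
T_4 = 1780.171875.
Error = 1730.8125 − 1780.171875 = -49.359375.

-49.359375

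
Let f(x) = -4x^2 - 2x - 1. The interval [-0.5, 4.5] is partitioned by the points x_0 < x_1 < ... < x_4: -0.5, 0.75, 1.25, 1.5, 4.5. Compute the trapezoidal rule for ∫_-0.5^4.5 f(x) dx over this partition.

Subinterval widths: 1.25, 0.5, 0.25, 3.
f(-0.5) = -1, f(0.75) = -4.75, f(1.25) = -9.75, f(1.5) = -13, f(4.5) = -91.
On each subinterval the trapezoid contributes (Δx_i/2)·[f(x_{i-1}) + f(x_i)].
Sum = -166.0625.

-166.0625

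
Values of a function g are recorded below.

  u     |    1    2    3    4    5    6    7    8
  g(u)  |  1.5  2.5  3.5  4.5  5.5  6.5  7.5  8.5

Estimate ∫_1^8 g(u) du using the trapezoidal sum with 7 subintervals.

35

Δu = 1.
T_7 = (1/2)·[1.5 + 2·2.5 + 2·3.5 + 2·4.5 + 2·5.5 + 2·6.5 + 2·7.5 + 8.5] = 35.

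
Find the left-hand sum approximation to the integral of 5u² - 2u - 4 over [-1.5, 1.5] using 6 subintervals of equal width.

Δu = (1.5 − (-1.5))/6 = 0.5.
Left endpoints: -1.5, -1, -0.5, 0, 0.5, 1.
f(-1.5) = 10.25, f(-1) = 3, f(-0.5) = -1.75, f(0) = -4, f(0.5) = -3.75, f(1) = -1.
Sum = Δu · [f(-1.5) + f(-1) + f(-0.5) + ...].
Sum = 1.375.

1.375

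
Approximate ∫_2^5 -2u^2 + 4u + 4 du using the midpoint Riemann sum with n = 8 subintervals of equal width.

Δu = (5 − 2)/8 = 0.375.
Midpoints: 2.1875, 2.5625, 2.9375, 3.3125, 3.6875, 4.0625, 4.4375, 4.8125.
f(2.1875) = 3.1796875, f(2.5625) = 1.1171875, f(2.9375) = -1.5078125, f(3.3125) = -4.6953125, f(3.6875) = -8.4453125, f(4.0625) = -12.7578125, f(4.4375) = -17.6328125, f(4.8125) = -23.0703125.
Sum = Δu · [f(2.1875) + f(2.5625) + f(2.9375) + ...].
Sum = -23.9296875.

-23.9296875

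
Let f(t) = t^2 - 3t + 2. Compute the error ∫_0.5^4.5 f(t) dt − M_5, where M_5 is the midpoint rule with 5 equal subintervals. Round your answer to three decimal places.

Exact integral: ∫_0.5^4.5 f(t) dt ≈ 8.33333.
M_5 = 8.12.
Error ≈ 8.33333 − 8.12 ≈ 0.213.

0.213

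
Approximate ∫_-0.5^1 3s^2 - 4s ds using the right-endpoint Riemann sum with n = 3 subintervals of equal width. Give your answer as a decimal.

-1.125

Δs = (1 − (-0.5))/3 = 0.5.
Right endpoints: 0, 0.5, 1.
f(0) = 0, f(0.5) = -1.25, f(1) = -1.
Sum = Δs · [f(0) + f(0.5) + f(1)].
Sum = -1.125.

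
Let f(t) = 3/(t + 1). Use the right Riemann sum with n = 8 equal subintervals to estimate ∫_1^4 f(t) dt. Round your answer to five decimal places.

Δt = (4 − 1)/8 = 0.375.
Right endpoints: 1.375, 1.75, 2.125, 2.5, 2.875, 3.25, 3.625, 4.
f(1.375) = 24/19, f(1.75) = 12/11, f(2.125) = 0.96, f(2.5) = 6/7, f(2.875) = 24/31, f(3.25) = 12/17, f(3.625) = 24/37, f(4) = 0.6.
Sum = Δt · [f(1.375) + f(1.75) + f(2.125) + ...].
Sum ≈ 2.58748.

2.58748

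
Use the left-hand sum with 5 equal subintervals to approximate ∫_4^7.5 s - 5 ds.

1.4

Δs = (7.5 − 4)/5 = 0.7.
Left endpoints: 4, 4.7, 5.4, 6.1, 6.8.
f(4) = -1, f(4.7) = -0.3, f(5.4) = 0.4, f(6.1) = 1.1, f(6.8) = 1.8.
Sum = Δs · [f(4) + f(4.7) + f(5.4) + f(6.1) + f(6.8)].
Sum = 1.4.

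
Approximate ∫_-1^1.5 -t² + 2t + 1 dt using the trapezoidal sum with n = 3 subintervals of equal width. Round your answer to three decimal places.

Δt = (1.5 − (-1))/3 = 5/6.
f(-1) = -2, f(-1/6) = 23/36, f(2/3) = 17/9, f(1.5) = 1.75.
T_3 = (Δt/2)·[f(t_0) + 2f(t_1) + 2f(t_2) + f(t_3)].
Sum ≈ 2.002.

2.002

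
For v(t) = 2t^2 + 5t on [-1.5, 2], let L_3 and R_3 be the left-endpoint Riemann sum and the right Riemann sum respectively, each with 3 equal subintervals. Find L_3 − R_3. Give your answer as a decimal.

L_3 ≈ 1.29630.
R_3 ≈ 25.79630.
L_3 − R_3 = -24.5.

-24.5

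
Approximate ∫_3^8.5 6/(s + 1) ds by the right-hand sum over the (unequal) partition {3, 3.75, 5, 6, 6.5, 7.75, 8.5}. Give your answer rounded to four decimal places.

4.7853

Subinterval widths: 0.75, 1.25, 1, 0.5, 1.25, 0.75.
Right endpoints: 3.75, 5, 6, 6.5, 7.75, 8.5.
f(3.75) = 24/19, f(5) = 1, f(6) = 6/7, f(6.5) = 0.8, f(7.75) = 24/35, f(8.5) = 12/19.
Sum = Σ Δs_i · f(s_i).
Sum ≈ 4.7853.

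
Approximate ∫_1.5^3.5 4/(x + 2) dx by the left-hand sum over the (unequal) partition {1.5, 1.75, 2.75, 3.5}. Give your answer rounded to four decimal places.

Subinterval widths: 0.25, 1, 0.75.
Left endpoints: 1.5, 1.75, 2.75.
f(1.5) = 8/7, f(1.75) = 16/15, f(2.75) = 16/19.
Sum = Σ Δx_i · f(x_i).
Sum ≈ 1.9840.

1.9840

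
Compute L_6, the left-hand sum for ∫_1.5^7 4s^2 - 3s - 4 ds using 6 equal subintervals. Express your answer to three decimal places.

Δs = (7 − 1.5)/6 = 11/12.
Left endpoints: 1.5, 29/12, 10/3, 4.25, 31/6, 73/12.
f(1.5) = 0.5, f(29/12) = 109/9, f(10/3) = 274/9, f(4.25) = 55.5, f(31/6) = 1571/18, f(73/12) = 1132/9.
Sum = Δs · [f(1.5) + f(29/12) + f(10/3) + ...].
Sum ≈ 285.644.

285.644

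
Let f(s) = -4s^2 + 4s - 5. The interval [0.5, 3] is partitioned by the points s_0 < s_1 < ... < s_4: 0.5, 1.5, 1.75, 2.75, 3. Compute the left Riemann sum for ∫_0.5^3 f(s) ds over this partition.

-22.3125

Subinterval widths: 1, 0.25, 1, 0.25.
Left endpoints: 0.5, 1.5, 1.75, 2.75.
f(0.5) = -4, f(1.5) = -8, f(1.75) = -10.25, f(2.75) = -24.25.
Sum = Σ Δs_i · f(s_i).
Sum = -22.3125.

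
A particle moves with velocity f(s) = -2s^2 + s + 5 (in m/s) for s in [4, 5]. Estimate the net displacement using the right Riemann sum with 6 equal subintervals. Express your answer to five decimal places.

Δs = (5 − 4)/6 = 1/6.
Right endpoints: 25/6, 13/3, 4.5, 14/3, 29/6, 5.
f(25/6) = -230/9, f(13/3) = -254/9, f(4.5) = -31, f(14/3) = -305/9, f(29/6) = -332/9, f(5) = -40.
Sum = Δs · [f(25/6) + f(13/3) + f(4.5) + ...].
Sum ≈ -32.59259.

-32.59259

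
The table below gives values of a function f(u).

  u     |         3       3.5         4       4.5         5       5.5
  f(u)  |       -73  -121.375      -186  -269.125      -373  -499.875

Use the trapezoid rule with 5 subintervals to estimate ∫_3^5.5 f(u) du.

Δu = 0.5.
T_5 = (0.5/2)·[(-73) + 2·(-121.375) + 2·(-186) + 2·(-269.125) + 2·(-373) + (-499.875)] = -617.96875.

-617.96875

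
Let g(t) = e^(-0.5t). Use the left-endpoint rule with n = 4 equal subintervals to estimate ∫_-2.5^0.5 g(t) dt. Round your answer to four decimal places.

Δt = (0.5 − (-2.5))/4 = 0.75.
Left endpoints: -2.5, -1.75, -1, -0.25.
g(-2.5) ≈ 3.4903, g(-1.75) ≈ 2.3989, g(-1) ≈ 1.6487, g(-0.25) ≈ 1.1331.
Sum = Δt · [g(-2.5) + g(-1.75) + g(-1) + g(-0.25)].
Sum ≈ 6.5033.

6.5033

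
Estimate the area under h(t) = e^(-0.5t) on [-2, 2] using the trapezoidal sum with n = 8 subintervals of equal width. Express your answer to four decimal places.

Δt = (2 − (-2))/8 = 0.5.
h(-2) ≈ 2.7183, h(-1.5) ≈ 2.1170, h(-1) ≈ 1.6487, h(-0.5) ≈ 1.2840, h(0) ≈ 1.0000, h(0.5) ≈ 0.7788, h(1) ≈ 0.6065, h(1.5) ≈ 0.4724, h(2) ≈ 0.3679.
T_8 = (Δt/2)·[h(t_0) + 2h(t_1) + ... + 2h(t_{7}) + h(t_8)].
Sum ≈ 4.7253.

4.7253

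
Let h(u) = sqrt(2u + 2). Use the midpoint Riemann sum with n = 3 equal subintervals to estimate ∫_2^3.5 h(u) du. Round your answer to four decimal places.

Δu = (3.5 − 2)/3 = 0.5.
Midpoints: 2.25, 2.75, 3.25.
h(2.25) ≈ 2.5495, h(2.75) ≈ 2.7386, h(3.25) ≈ 2.9155.
Sum = Δu · [h(2.25) + h(2.75) + h(3.25)].
Sum ≈ 4.1018.

4.1018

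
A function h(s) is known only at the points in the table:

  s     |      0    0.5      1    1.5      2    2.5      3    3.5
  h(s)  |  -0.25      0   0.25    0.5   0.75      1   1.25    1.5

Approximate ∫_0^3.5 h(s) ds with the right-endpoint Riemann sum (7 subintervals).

2.625

Δs = 0.5.
Sum = 0.5·[0 + 0.25 + 0.5 + 0.75 + 1 + 1.25 + 1.5] = 2.625.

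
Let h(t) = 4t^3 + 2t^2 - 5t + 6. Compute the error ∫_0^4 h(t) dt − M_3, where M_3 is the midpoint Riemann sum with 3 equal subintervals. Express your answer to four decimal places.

Exact integral: ∫_0^4 h(t) dt ≈ 282.666667.
M_3 ≈ 267.259259.
Error ≈ 282.666667 − 267.259259 ≈ 15.4074.

15.4074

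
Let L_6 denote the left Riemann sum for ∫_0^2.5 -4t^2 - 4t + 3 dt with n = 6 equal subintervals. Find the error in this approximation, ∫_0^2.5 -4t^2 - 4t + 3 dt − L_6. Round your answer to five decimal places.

-7.00231

Exact integral: ∫_0^2.5 f(t) dt ≈ -25.8333333.
L_6 ≈ -18.8310185.
Error ≈ -25.8333333 − (-18.8310185) ≈ -7.00231.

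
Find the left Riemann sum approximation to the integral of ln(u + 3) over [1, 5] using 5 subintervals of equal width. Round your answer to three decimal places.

6.806

Δu = (5 − 1)/5 = 0.8.
Left endpoints: 1, 1.8, 2.6, 3.4, 4.2.
f(1) ≈ 1.386, f(1.8) ≈ 1.569, f(2.6) ≈ 1.723, f(3.4) ≈ 1.856, f(4.2) ≈ 1.974.
Sum = Δu · [f(1) + f(1.8) + f(2.6) + f(3.4) + f(4.2)].
Sum ≈ 6.806.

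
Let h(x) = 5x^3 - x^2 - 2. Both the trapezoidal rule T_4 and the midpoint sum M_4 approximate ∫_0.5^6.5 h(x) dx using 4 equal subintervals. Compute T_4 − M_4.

173.8125

T_4 = 2243.625.
M_4 = 2069.8125.
T_4 − M_4 = 173.8125.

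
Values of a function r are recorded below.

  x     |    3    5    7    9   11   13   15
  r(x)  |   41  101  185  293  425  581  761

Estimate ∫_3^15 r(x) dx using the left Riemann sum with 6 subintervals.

Δx = 2.
Sum = 2·[41 + 101 + 185 + 293 + 425 + 581] = 3252.

3252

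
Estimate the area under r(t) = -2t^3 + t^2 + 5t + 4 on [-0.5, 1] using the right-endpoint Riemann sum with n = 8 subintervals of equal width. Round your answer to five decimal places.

8.33936

Δt = (1 − (-0.5))/8 = 0.1875.
Right endpoints: -0.3125, -0.125, 0.0625, 0.25, 0.4375, 0.625, 0.8125, 1.
r(-0.3125) = 5317/2048, r(-0.125) = 3.39453125, r(0.0625) = 8839/2048, r(0.25) = 5.28125, r(0.4375) = 12721/2048, r(0.625) = 7.02734375, r(0.8125) = 15667/2048, r(1) = 8.
Sum = Δt · [r(-0.3125) + r(-0.125) + r(0.0625) + ...].
Sum ≈ 8.33936.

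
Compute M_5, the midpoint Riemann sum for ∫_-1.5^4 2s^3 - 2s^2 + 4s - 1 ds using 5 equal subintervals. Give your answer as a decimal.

Δs = (4 − (-1.5))/5 = 1.1.
Midpoints: -0.95, 0.15, 1.25, 2.35, 3.45.
f(-0.95) = -8.31975, f(0.15) = -0.43825, f(1.25) = 4.78125, f(2.35) = 23.31075, f(3.45) = 71.12225.
Sum = Δs · [f(-0.95) + f(0.15) + f(1.25) + f(2.35) + f(3.45)].
Sum = 99.501875.

99.501875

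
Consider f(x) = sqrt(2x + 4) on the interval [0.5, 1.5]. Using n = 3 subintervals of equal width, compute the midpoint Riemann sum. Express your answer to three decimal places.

Δx = (1.5 − 0.5)/3 = 1/3.
Midpoints: 2/3, 1, 4/3.
f(2/3) ≈ 2.309, f(1) ≈ 2.449, f(4/3) ≈ 2.582.
Sum = Δx · [f(2/3) + f(1) + f(4/3)].
Sum ≈ 2.447.

2.447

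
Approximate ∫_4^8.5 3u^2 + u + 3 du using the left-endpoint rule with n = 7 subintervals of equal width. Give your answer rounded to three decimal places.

Δu = (8.5 − 4)/7 = 9/14.
Left endpoints: 4, 65/14, 37/7, 83/14, 46/7, 101/14, 55/7.
f(4) = 55, f(65/14) = 14173/196, f(37/7) = 4513/49, f(83/14) = 22417/196, f(46/7) = 6817/49, f(101/14) = 32605/196, f(55/7) = 9607/49.
Sum = Δu · [f(4) + f(65/14) + f(37/7) + ...].
Sum ≈ 536.992.

536.992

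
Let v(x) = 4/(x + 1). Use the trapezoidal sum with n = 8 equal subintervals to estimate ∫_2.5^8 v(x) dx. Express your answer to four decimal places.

3.7887

Δx = (8 − 2.5)/8 = 0.6875.
v(2.5) = 8/7, v(3.1875) = 64/67, v(3.875) = 32/39, v(4.5625) = 64/89, v(5.25) = 0.64, v(5.9375) = 64/111, v(6.625) = 32/61, v(7.3125) = 64/133, v(8) = 4/9.
T_8 = (Δx/2)·[v(x_0) + 2v(x_1) + ... + 2v(x_{7}) + v(x_8)].
Sum ≈ 3.7887.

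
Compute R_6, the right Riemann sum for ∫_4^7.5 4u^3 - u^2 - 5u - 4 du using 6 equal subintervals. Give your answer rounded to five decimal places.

3088.32060

Δu = (7.5 − 4)/6 = 7/12.
Right endpoints: 55/12, 31/6, 5.75, 19/3, 83/12, 7.5.
f(55/12) = 18209/54, f(31/6) = 53477/108, f(5.75) = 694.625, f(19/3) = 25390/27, f(83/12) = 133613/108, f(7.5) = 1589.75.
Sum = Δu · [f(55/12) + f(31/6) + f(5.75) + ...].
Sum ≈ 3088.32060.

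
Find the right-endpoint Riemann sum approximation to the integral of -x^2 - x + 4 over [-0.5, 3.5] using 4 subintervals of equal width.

Δx = (3.5 − (-0.5))/4 = 1.
Right endpoints: 0.5, 1.5, 2.5, 3.5.
f(0.5) = 3.25, f(1.5) = 0.25, f(2.5) = -4.75, f(3.5) = -11.75.
Sum = Δx · [f(0.5) + f(1.5) + f(2.5) + f(3.5)].
Sum = -13.

-13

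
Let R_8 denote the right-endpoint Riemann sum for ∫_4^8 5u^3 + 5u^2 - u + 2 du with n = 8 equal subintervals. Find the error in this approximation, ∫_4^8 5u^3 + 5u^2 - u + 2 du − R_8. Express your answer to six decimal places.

-634.833333

Exact integral: ∫_4^8 f(u) du ≈ 5530.66666667.
R_8 = 6165.5.
Error ≈ 5530.66666667 − 6165.5 ≈ -634.833333.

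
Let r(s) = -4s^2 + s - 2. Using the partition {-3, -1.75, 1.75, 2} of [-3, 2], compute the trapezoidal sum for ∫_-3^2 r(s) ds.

Subinterval widths: 1.25, 3.5, 0.25.
r(-3) = -41, r(-1.75) = -16, r(1.75) = -12.5, r(2) = -16.
On each subinterval the trapezoid contributes (Δs_i/2)·[r(s_{i-1}) + r(s_i)].
Sum = -89.0625.

-89.0625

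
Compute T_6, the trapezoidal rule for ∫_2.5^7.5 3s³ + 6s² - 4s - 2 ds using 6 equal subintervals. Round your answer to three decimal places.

3075.764

Δs = (7.5 − 2.5)/6 = 5/6.
f(2.5) = 72.375, f(10/3) = 1462/9, f(25/6) = 21781/72, f(5) = 503, f(35/6) = 55751/72, f(20/3) = 10142/9, f(7.5) = 1571.125.
T_6 = (Δs/2)·[f(s_0) + 2f(s_1) + ... + 2f(s_{5}) + f(s_6)].
Sum ≈ 3075.764.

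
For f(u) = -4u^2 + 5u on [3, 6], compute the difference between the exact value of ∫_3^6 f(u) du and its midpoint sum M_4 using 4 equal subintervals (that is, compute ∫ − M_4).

-0.5625

Exact integral: ∫_3^6 f(u) du = -184.5.
M_4 = -183.9375.
Error = -184.5 − (-183.9375) = -0.5625.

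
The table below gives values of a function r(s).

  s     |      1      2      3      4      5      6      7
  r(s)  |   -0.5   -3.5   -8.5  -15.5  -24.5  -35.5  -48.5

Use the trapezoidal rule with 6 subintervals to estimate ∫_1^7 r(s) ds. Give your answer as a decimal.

Δs = 1.
T_6 = (1/2)·[(-0.5) + 2·(-3.5) + 2·(-8.5) + 2·(-15.5) + 2·(-24.5) + 2·(-35.5) + (-48.5)] = -112.

-112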